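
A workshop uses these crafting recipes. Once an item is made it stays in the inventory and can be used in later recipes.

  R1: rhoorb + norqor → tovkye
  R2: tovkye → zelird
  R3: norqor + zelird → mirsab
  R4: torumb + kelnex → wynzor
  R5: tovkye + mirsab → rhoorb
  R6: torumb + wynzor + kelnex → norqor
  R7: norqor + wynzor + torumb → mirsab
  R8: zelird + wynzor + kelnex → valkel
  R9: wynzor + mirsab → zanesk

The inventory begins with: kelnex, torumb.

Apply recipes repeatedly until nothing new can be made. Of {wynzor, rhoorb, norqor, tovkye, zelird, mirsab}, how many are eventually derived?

Using R4, torumb and kelnex make wynzor.
Using R6, torumb, wynzor, and kelnex make norqor.
Using R7, norqor, wynzor, and torumb make mirsab.
wynzor: reached.
rhoorb would need tovkye and mirsab (R5), but tovkye is never obtained.
norqor: reached.
tovkye would need rhoorb and norqor (R1), but rhoorb is never obtained.
zelird would need tovkye (R2), but tovkye is never obtained.
mirsab: reached.
Reached: wynzor, norqor, and mirsab — 3 of the 6.

3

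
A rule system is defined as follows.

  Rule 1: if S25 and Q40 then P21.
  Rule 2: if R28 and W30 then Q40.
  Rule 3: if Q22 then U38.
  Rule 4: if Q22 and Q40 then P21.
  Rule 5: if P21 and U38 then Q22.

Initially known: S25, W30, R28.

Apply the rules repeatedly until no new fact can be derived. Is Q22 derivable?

No

Q22 would need P21 and U38 (Rule 5), but U38 is never established.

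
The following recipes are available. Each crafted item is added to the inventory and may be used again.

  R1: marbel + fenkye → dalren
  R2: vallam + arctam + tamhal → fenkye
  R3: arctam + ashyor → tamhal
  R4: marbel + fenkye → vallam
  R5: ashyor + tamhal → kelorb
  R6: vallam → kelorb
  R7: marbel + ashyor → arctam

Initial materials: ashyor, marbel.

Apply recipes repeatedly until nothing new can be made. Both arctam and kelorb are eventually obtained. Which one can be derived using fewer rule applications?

arctam: Using R7, marbel and ashyor make arctam. [1 rule application]
kelorb: Using R7, marbel and ashyor make arctam. Using R3, arctam and ashyor make tamhal. Using R5, ashyor and tamhal make kelorb. [3 rule applications]
arctam needs fewer.

arctam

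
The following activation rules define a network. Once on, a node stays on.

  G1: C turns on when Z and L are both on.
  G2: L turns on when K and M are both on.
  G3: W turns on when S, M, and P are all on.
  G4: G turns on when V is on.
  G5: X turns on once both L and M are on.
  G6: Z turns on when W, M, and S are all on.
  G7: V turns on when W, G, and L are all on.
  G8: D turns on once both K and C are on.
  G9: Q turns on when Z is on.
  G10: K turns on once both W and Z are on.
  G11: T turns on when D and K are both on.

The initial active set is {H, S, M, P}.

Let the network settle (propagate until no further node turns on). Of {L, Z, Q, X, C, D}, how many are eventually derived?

G3: S, M, and P on → W on.
W, M, and S are on, so Z turns on (G6).
G10: W and Z on → K on.
G9: Z on → Q on.
G2: K and M on → L on.
G1: Z and L on → C on.
L and M are on, so X turns on (G5).
G8: K and C on → D on.
L: reached.
Z: reached.
Q: reached.
X: reached.
C: reached.
D: reached.
All 6 are reached.

6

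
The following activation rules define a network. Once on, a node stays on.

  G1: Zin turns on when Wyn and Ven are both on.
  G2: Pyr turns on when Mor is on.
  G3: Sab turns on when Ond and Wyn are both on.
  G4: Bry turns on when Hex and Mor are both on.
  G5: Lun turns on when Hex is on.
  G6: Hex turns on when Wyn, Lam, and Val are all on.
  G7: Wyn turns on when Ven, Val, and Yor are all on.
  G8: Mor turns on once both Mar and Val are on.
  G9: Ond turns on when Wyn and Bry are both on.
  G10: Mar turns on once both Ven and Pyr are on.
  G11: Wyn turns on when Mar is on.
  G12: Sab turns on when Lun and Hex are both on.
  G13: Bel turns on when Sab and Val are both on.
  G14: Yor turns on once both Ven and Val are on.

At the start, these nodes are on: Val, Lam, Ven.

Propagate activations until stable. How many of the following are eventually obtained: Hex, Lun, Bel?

3

Ven and Val are on, so Yor turns on (G14).
G7: Ven, Val, and Yor on → Wyn on.
G6: Wyn, Lam, and Val on → Hex on.
Hex is on, so Lun turns on (G5).
Lun and Hex are on, so Sab turns on (G12).
Sab and Val are on, so Bel turns on (G13).
Hex: reached.
Lun: reached.
Bel: reached.
All 3 are reached.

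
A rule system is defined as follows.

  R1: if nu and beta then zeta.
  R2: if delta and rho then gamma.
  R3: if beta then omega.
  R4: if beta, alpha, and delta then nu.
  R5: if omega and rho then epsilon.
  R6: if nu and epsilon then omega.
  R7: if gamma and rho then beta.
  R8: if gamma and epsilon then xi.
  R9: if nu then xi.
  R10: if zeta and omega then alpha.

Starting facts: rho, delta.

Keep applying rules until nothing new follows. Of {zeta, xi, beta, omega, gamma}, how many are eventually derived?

4

From delta and rho, R2 gives gamma.
gamma and rho hold, so beta follows (R7).
From beta, R3 gives omega.
From omega and rho, R5 gives epsilon.
gamma and epsilon hold, so xi follows (R8).
zeta would need nu and beta (R1), but nu is never established.
xi: reached.
beta: reached.
omega: reached.
gamma: reached.
Reached: xi, beta, omega, and gamma — 4 of the 5.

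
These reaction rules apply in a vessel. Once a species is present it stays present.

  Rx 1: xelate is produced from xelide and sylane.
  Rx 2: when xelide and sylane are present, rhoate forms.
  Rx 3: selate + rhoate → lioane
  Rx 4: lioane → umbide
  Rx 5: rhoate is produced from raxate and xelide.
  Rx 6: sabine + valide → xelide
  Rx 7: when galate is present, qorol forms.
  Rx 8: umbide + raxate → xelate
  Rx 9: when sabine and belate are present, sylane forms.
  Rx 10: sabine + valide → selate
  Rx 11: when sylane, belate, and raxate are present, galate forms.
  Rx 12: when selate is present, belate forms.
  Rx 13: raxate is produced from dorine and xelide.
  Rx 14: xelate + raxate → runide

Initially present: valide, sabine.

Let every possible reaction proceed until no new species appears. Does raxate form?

No

raxate would need dorine and xelide (Rx 13), but dorine never forms.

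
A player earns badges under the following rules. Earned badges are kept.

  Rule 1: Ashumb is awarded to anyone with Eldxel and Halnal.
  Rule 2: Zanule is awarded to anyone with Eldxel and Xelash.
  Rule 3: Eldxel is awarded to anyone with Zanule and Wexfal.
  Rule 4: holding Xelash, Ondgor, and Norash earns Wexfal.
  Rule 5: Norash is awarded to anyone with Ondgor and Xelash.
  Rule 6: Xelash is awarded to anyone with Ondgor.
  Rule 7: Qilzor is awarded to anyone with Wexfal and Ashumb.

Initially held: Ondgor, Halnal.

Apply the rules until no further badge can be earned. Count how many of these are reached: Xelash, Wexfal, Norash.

3

With Ondgor, Xelash is earned (Rule 6).
With Ondgor and Xelash, Norash is earned (Rule 5).
With Xelash, Ondgor, and Norash, Wexfal is earned (Rule 4).
Xelash: reached.
Wexfal: reached.
Norash: reached.
All 3 are reached.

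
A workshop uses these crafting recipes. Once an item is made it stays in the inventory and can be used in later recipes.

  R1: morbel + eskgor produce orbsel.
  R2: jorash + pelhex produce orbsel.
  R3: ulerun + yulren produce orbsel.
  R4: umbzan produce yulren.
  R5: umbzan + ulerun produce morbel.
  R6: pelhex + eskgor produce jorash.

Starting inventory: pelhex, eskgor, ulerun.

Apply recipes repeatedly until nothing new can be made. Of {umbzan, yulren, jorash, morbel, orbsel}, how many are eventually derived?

pelhex + eskgor → jorash (R6).
jorash + pelhex → orbsel (R2).
No rule produces umbzan, and it is not given.
yulren would need umbzan (R4), but umbzan is never obtained.
jorash: reached.
morbel would need umbzan and ulerun (R5), but umbzan is never obtained.
orbsel: reached.
Reached: jorash and orbsel — 2 of the 5.

2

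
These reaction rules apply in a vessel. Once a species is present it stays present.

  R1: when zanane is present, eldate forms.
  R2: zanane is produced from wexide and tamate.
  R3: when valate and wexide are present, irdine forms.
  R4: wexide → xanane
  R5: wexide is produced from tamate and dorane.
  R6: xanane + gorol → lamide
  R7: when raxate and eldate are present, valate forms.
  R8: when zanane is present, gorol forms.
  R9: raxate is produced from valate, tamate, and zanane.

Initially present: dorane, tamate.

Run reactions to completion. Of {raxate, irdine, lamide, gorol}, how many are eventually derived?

tamate and dorane present → wexide forms (R5).
wexide and tamate present → zanane forms (R2).
wexide present → xanane forms (R4).
zanane present → gorol forms (R8).
xanane and gorol present → lamide forms (R6).
raxate would need valate, tamate, and zanane (R9), but valate never forms.
irdine would need valate and wexide (R3), but valate never forms.
lamide: reached.
gorol: reached.
Reached: lamide and gorol — 2 of the 4.

2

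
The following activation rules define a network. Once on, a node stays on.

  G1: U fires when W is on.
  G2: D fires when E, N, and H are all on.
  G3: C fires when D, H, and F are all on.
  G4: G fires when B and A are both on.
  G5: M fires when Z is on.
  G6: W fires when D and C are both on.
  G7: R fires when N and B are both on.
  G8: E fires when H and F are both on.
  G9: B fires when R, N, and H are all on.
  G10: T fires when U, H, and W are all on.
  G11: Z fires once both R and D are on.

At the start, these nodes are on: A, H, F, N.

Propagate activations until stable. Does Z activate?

No

Z would need R and D (G11), but R never turns on.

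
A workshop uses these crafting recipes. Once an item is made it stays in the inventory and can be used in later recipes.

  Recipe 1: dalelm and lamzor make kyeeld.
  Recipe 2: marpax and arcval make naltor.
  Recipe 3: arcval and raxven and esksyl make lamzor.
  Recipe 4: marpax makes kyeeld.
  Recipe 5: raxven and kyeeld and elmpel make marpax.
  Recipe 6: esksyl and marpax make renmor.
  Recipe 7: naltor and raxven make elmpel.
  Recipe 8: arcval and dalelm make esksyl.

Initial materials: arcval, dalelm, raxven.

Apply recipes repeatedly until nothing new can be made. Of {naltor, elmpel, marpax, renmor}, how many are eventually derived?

0

naltor would need marpax and arcval (Recipe 2), but marpax is never obtained.
elmpel would need naltor and raxven (Recipe 7), but naltor is never obtained.
marpax would need raxven, kyeeld, and elmpel (Recipe 5), but elmpel is never obtained.
renmor would need esksyl and marpax (Recipe 6), but marpax is never obtained.
None of the 4 are reached.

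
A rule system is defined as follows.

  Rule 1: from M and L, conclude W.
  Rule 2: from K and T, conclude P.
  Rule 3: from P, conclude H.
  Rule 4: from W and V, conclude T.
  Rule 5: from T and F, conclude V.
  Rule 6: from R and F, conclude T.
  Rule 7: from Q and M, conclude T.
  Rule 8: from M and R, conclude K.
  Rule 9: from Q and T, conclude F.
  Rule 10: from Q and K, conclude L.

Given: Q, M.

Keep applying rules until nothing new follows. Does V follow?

Yes

From Q and M, Rule 7 gives T.
Q and T hold, so F follows (Rule 9).
T and F hold, so V follows (Rule 5).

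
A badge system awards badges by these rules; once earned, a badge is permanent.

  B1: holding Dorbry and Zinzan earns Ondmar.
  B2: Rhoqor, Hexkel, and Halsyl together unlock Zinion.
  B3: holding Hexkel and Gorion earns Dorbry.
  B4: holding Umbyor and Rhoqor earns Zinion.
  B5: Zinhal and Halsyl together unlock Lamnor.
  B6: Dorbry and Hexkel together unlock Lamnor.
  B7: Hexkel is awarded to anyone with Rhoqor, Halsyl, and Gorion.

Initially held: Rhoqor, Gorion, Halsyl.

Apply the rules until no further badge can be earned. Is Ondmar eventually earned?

Ondmar would need Dorbry and Zinzan (B1), but Zinzan is never earned.

No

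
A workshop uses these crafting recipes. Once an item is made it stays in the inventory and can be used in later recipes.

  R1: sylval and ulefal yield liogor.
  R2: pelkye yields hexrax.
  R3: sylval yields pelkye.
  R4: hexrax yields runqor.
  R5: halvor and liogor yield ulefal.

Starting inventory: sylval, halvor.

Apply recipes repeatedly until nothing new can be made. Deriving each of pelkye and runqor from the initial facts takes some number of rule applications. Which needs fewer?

pelkye

pelkye: Using R3, sylval makes pelkye. [1 rule application]
runqor: Using R3, sylval makes pelkye. pelkye → hexrax (R2). hexrax → runqor (R4). [3 rule applications]
pelkye needs fewer.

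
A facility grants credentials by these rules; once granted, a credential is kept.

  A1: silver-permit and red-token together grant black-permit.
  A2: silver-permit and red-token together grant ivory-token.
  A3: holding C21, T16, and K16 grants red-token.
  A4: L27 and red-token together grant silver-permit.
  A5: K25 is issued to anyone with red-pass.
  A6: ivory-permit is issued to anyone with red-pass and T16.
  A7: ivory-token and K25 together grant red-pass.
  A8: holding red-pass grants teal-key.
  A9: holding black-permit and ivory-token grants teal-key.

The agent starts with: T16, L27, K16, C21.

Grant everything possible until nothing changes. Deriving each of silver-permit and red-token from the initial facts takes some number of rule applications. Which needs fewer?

red-token: Holding C21, T16, and K16 grants red-token (A3). [1 rule application]
silver-permit: Holding C21, T16, and K16 grants red-token (A3). Holding L27 and red-token grants silver-permit (A4). [2 rule applications]
red-token needs fewer.

red-token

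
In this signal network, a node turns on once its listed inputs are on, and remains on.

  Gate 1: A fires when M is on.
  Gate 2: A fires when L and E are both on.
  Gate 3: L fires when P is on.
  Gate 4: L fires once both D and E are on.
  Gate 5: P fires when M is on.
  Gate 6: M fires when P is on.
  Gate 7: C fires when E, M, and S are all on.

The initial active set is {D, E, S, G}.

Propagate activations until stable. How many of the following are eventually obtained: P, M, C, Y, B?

P would need M (Gate 5), but M never turns on.
M would need P (Gate 6), but P never turns on.
C would need E, M, and S (Gate 7), but M never turns on.
No rule produces Y, and it is not given.
No rule produces B, and it is not given.
None of the 5 are reached.

0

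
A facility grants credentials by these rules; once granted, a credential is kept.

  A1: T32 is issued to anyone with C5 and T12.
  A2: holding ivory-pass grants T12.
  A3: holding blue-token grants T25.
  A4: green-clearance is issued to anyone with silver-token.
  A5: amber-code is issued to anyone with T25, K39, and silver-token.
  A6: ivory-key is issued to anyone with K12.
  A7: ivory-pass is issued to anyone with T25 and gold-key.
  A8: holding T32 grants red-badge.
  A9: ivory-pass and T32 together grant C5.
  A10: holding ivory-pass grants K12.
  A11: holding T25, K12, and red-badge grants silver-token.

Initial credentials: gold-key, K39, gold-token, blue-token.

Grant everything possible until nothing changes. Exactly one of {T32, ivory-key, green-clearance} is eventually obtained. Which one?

Holding blue-token grants T25 (A3).
Holding T25 and gold-key grants ivory-pass (A7).
Holding ivory-pass grants K12 (A10).
Holding K12 grants ivory-key (A6).
green-clearance would need silver-token (A4), but silver-token is never granted. T32 would need C5 and T12 (A1), but C5 is never granted.

ivory-key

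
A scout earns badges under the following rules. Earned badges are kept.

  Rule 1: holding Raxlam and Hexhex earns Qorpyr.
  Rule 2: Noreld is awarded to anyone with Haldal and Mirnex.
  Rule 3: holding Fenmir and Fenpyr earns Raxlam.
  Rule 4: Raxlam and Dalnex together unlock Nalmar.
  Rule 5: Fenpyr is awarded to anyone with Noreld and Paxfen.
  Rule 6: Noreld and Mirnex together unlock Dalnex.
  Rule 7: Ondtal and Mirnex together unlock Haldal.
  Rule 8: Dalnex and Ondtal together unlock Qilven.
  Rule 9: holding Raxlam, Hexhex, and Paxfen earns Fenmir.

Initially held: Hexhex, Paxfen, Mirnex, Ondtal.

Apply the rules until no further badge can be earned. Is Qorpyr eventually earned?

Qorpyr would need Raxlam and Hexhex (Rule 1), but Raxlam is never earned.

No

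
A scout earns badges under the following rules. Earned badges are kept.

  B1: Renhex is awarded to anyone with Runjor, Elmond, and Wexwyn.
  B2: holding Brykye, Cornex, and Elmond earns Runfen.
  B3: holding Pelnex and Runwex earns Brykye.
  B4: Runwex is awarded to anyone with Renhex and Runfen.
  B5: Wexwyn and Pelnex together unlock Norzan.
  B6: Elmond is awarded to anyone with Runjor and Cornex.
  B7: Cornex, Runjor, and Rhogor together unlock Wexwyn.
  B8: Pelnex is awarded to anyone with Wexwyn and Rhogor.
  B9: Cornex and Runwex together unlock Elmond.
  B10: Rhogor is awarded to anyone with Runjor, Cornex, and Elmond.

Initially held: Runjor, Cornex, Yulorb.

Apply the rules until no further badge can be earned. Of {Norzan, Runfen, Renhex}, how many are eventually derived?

2

With Runjor and Cornex, Elmond is earned (B6).
With Runjor, Cornex, and Elmond, Rhogor is earned (B10).
With Cornex, Runjor, and Rhogor, Wexwyn is earned (B7).
With Wexwyn and Rhogor, Pelnex is earned (B8).
With Runjor, Elmond, and Wexwyn, Renhex is earned (B1).
With Wexwyn and Pelnex, Norzan is earned (B5).
Norzan: reached.
Runfen would need Brykye, Cornex, and Elmond (B2), but Brykye is never earned.
Renhex: reached.
Reached: Norzan and Renhex — 2 of the 3.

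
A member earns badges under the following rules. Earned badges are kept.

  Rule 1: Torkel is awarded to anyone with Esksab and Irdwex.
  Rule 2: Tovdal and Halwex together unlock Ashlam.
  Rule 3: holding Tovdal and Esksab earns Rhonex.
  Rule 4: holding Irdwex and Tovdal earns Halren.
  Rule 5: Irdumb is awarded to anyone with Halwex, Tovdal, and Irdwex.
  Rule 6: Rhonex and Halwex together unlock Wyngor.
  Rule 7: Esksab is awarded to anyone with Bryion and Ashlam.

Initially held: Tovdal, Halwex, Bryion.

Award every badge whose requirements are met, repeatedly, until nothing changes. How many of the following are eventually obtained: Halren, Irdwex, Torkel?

Halren would need Irdwex and Tovdal (Rule 4), but Irdwex is never earned.
No rule produces Irdwex, and it is not given.
Torkel would need Esksab and Irdwex (Rule 1), but Irdwex is never earned.
None of the 3 are reached.

0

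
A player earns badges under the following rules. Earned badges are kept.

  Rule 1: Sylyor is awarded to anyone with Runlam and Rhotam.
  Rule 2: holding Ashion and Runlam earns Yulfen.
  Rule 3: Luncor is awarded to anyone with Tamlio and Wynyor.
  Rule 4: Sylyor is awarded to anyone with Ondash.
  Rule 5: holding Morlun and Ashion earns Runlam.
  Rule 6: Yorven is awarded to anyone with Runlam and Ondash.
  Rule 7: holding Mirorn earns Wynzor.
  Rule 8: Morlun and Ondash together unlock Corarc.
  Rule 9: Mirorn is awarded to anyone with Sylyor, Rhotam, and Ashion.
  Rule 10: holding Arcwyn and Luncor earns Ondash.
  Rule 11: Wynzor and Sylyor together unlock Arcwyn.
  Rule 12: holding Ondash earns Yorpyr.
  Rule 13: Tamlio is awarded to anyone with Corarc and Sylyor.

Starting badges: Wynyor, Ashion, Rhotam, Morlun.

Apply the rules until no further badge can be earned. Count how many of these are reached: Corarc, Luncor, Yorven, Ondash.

0

Corarc would need Morlun and Ondash (Rule 8), but Ondash is never earned.
Luncor would need Tamlio and Wynyor (Rule 3), but Tamlio is never earned.
Yorven would need Runlam and Ondash (Rule 6), but Ondash is never earned.
Ondash would need Arcwyn and Luncor (Rule 10), but Luncor is never earned.
None of the 4 are reached.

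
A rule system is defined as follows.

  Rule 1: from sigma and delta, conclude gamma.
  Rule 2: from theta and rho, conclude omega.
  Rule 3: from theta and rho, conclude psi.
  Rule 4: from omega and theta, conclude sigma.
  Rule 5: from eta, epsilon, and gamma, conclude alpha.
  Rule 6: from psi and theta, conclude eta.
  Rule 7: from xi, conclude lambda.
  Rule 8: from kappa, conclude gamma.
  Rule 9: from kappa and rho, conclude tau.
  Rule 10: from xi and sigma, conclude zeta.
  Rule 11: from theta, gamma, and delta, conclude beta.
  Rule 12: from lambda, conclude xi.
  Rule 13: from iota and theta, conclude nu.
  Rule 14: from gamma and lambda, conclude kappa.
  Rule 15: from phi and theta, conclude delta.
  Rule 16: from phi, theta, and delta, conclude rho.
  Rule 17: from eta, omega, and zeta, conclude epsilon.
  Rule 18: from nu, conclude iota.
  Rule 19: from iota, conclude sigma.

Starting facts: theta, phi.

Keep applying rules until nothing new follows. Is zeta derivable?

zeta would need xi and sigma (Rule 10), but xi is never established.

No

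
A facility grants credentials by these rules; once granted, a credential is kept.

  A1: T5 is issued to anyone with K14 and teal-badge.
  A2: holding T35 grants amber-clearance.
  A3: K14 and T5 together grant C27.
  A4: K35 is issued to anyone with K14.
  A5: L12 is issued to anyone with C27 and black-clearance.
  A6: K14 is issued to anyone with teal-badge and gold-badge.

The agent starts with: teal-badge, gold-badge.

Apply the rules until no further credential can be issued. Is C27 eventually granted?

Holding teal-badge and gold-badge grants K14 (A6).
Holding K14 and teal-badge grants T5 (A1).
Holding K14 and T5 grants C27 (A3).

Yes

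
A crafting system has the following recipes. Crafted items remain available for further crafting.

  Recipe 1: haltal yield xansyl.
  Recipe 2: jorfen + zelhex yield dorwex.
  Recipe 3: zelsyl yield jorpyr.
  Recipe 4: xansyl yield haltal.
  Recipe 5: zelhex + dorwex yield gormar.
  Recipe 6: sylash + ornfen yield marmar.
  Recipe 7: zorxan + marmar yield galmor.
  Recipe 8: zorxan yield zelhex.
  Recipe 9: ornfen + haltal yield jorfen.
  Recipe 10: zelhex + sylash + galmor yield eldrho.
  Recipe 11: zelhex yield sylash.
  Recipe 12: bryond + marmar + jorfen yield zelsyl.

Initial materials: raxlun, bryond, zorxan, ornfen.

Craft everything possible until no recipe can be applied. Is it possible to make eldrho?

Yes

zorxan → zelhex (Recipe 8).
Using Recipe 11, zelhex makes sylash.
sylash + ornfen → marmar (Recipe 6).
Using Recipe 7, zorxan and marmar make galmor.
zelhex + sylash + galmor → eldrho (Recipe 10).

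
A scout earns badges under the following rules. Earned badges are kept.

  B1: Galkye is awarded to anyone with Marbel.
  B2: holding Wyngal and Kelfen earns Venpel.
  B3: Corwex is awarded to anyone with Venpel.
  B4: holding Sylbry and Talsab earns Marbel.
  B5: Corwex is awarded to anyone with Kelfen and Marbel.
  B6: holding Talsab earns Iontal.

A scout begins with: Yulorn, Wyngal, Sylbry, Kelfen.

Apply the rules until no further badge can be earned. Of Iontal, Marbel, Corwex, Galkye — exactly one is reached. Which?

With Wyngal and Kelfen, Venpel is earned (B2).
With Venpel, Corwex is earned (B3).
Marbel would need Sylbry and Talsab (B4), but Talsab is never earned. Galkye would need Marbel (B1), but Marbel is never earned. Iontal would need Talsab (B6), but Talsab is never earned.

Corwex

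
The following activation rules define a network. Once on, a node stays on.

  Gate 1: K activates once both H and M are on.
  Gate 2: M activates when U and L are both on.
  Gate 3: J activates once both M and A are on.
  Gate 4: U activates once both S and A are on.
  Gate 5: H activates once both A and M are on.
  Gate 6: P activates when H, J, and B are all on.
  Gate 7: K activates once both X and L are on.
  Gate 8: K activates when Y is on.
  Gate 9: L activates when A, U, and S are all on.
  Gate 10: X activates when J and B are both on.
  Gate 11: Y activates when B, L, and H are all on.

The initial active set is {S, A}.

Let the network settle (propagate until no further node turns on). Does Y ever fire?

Y would need B, L, and H (Gate 11), but B never turns on.

No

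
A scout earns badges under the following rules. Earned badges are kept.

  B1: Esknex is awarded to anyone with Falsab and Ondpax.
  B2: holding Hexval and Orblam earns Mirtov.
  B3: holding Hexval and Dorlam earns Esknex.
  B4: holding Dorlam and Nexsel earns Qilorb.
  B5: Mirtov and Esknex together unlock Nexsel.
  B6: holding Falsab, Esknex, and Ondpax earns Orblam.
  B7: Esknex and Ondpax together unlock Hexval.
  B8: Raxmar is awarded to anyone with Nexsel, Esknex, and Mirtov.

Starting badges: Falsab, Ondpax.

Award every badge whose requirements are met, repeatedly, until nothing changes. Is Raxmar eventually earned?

With Falsab and Ondpax, Esknex is earned (B1).
With Esknex and Ondpax, Hexval is earned (B7).
With Falsab, Esknex, and Ondpax, Orblam is earned (B6).
With Hexval and Orblam, Mirtov is earned (B2).
With Mirtov and Esknex, Nexsel is earned (B5).
With Nexsel, Esknex, and Mirtov, Raxmar is earned (B8).

Yes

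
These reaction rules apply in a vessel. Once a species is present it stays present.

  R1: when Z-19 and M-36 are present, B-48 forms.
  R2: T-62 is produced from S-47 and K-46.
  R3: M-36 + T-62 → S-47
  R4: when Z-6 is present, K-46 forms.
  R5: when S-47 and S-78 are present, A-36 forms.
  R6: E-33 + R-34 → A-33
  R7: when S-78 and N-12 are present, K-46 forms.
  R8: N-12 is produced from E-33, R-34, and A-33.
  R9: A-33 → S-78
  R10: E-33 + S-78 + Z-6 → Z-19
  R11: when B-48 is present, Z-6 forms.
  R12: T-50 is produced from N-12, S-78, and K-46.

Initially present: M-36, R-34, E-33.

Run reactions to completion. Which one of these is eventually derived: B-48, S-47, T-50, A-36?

T-50

E-33 and R-34 present → A-33 forms (R6).
E-33, R-34, and A-33 present → N-12 forms (R8).
A-33 present → S-78 forms (R9).
S-78 and N-12 present → K-46 forms (R7).
N-12, S-78, and K-46 present → T-50 forms (R12).
S-47 would need M-36 and T-62 (R3), but T-62 never forms. A-36 would need S-47 and S-78 (R5), but S-47 never forms. B-48 would need Z-19 and M-36 (R1), but Z-19 never forms.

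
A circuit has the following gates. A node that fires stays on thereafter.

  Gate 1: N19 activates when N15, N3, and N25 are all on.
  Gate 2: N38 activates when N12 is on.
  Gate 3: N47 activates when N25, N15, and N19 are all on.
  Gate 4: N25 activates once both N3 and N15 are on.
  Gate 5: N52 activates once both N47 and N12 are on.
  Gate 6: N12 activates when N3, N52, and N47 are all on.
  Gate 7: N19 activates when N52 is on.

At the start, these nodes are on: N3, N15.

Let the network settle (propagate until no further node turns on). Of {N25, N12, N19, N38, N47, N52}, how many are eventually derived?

N3 and N15 are on, so N25 activates (Gate 4).
N15, N3, and N25 are on, so N19 activates (Gate 1).
Gate 3: N25, N15, and N19 on → N47 on.
N25: reached.
N12 would need N3, N52, and N47 (Gate 6), but N52 never turns on.
N19: reached.
N38 would need N12 (Gate 2), but N12 never turns on.
N47: reached.
N52 would need N47 and N12 (Gate 5), but N12 never turns on.
Reached: N25, N19, and N47 — 3 of the 6.

3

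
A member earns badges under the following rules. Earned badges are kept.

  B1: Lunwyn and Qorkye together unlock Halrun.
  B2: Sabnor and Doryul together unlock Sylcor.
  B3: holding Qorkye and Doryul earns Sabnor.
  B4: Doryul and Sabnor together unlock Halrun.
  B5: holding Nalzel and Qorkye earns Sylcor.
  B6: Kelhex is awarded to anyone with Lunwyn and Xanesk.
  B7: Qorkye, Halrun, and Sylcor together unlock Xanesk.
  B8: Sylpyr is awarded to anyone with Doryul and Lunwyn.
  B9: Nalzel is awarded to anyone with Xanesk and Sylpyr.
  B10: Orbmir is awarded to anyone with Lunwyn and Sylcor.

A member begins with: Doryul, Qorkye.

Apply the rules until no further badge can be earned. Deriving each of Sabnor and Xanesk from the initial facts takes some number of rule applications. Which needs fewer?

Sabnor

Sabnor: With Qorkye and Doryul, Sabnor is earned (B3). [1 rule application]
Xanesk: With Qorkye and Doryul, Sabnor is earned (B3). With Sabnor and Doryul, Sylcor is earned (B2). With Doryul and Sabnor, Halrun is earned (B4). With Qorkye, Halrun, and Sylcor, Xanesk is earned (B7). [4 rule applications]
Sabnor needs fewer.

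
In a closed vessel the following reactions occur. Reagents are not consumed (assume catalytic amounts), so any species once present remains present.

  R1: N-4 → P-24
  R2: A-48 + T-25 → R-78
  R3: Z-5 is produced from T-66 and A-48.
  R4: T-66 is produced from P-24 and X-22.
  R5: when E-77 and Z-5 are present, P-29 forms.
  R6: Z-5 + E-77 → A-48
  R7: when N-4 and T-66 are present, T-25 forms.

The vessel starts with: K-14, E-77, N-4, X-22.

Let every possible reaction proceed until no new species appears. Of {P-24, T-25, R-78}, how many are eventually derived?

N-4 present → P-24 forms (R1).
P-24 and X-22 present → T-66 forms (R4).
N-4 and T-66 present → T-25 forms (R7).
P-24: reached.
T-25: reached.
R-78 would need A-48 and T-25 (R2), but A-48 never forms.
Reached: P-24 and T-25 — 2 of the 3.

2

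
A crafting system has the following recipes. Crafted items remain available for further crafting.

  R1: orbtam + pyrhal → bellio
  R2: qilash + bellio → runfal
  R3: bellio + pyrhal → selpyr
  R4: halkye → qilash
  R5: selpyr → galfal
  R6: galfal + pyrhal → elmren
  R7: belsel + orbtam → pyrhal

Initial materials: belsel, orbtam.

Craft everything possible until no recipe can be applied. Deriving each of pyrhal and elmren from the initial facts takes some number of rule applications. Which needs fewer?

pyrhal: Using R7, belsel and orbtam make pyrhal. [1 rule application]
elmren: belsel + orbtam → pyrhal (R7). orbtam + pyrhal → bellio (R1). Using R3, bellio and pyrhal make selpyr. Using R5, selpyr makes galfal. Using R6, galfal and pyrhal make elmren. [5 rule applications]
pyrhal needs fewer.

pyrhal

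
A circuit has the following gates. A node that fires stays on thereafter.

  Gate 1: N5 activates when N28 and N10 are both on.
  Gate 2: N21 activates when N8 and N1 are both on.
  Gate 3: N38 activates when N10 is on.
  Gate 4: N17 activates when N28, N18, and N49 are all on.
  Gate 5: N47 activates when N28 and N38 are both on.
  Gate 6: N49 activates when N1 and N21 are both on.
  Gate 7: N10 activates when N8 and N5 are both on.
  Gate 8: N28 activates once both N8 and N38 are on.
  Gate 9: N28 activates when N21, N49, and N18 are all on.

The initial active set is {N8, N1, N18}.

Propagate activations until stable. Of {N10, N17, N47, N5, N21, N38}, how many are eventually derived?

2

Gate 2: N8 and N1 on → N21 on.
N1 and N21 are on, so N49 activates (Gate 6).
Gate 9: N21, N49, and N18 on → N28 on.
Gate 4: N28, N18, and N49 on → N17 on.
N10 would need N8 and N5 (Gate 7), but N5 never turns on.
N17: reached.
N47 would need N28 and N38 (Gate 5), but N38 never turns on.
N5 would need N28 and N10 (Gate 1), but N10 never turns on.
N21: reached.
N38 would need N10 (Gate 3), but N10 never turns on.
Reached: N17 and N21 — 2 of the 6.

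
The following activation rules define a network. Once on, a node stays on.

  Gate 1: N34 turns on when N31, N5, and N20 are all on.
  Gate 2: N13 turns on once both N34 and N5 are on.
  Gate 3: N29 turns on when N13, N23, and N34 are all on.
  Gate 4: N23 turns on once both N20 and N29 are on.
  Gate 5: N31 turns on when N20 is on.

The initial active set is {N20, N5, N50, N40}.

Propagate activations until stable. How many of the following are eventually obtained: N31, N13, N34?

N20 is on, so N31 turns on (Gate 5).
N31, N5, and N20 are on, so N34 turns on (Gate 1).
Gate 2: N34 and N5 on → N13 on.
N31: reached.
N13: reached.
N34: reached.
All 3 are reached.

3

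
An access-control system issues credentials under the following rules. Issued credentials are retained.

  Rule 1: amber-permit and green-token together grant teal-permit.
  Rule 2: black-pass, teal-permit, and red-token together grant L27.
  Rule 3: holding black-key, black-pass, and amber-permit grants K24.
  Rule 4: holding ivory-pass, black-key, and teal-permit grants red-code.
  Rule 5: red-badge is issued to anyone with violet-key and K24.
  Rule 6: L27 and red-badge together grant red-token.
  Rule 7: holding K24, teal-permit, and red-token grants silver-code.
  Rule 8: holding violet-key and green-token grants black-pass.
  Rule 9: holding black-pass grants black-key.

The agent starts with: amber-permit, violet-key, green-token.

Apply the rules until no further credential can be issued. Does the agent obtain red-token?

red-token would need L27 and red-badge (Rule 6), but L27 is never granted.

No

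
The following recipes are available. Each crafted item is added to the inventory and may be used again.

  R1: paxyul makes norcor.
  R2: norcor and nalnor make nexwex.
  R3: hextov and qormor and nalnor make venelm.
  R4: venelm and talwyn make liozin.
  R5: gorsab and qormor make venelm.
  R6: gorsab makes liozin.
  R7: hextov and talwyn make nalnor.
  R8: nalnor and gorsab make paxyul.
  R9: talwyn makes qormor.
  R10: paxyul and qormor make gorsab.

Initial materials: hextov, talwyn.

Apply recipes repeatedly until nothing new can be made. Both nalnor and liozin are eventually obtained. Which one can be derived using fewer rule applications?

nalnor

nalnor: hextov and talwyn → nalnor (R7). [1 rule application]
liozin: talwyn → qormor (R9). Using R7, hextov and talwyn make nalnor. hextov and qormor and nalnor → venelm (R3). venelm and talwyn → liozin (R4). [4 rule applications]
nalnor needs fewer.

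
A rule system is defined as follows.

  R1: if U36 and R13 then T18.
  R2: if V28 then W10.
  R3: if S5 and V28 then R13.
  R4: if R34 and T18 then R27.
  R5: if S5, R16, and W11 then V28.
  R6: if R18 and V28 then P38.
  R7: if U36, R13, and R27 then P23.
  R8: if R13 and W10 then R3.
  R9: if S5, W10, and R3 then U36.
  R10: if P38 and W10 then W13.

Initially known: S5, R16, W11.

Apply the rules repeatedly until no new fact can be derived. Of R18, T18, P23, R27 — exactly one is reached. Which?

T18

From S5, R16, and W11, R5 gives V28.
V28 holds, so W10 follows (R2).
S5 and V28 hold, so R13 follows (R3).
From R13 and W10, R8 gives R3.
S5, W10, and R3 hold, so U36 follows (R9).
From U36 and R13, R1 gives T18.
No rule produces R18, and it is not given. R27 would need R34 and T18 (R4), but R34 is never established. P23 would need U36, R13, and R27 (R7), but R27 is never established.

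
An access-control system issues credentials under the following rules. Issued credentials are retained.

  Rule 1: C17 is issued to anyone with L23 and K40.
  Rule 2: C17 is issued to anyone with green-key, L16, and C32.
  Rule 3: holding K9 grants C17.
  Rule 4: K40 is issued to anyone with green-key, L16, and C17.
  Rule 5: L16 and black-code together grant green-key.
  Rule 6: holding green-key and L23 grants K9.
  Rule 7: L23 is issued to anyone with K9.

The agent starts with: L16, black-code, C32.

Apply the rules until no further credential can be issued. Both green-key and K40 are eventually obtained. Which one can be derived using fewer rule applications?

green-key

green-key: Holding L16 and black-code grants green-key (Rule 5). [1 rule application]
K40: Holding L16 and black-code grants green-key (Rule 5). Holding green-key, L16, and C32 grants C17 (Rule 2). Holding green-key, L16, and C17 grants K40 (Rule 4). [3 rule applications]
green-key needs fewer.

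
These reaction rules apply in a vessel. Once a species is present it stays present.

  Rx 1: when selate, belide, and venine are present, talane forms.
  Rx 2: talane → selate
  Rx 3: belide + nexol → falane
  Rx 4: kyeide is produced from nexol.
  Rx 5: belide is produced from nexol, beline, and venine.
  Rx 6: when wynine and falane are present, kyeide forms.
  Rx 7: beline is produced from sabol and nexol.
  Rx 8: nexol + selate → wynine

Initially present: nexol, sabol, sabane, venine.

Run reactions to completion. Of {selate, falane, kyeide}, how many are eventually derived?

nexol present → kyeide forms (Rx 4).
sabol and nexol present → beline forms (Rx 7).
nexol, beline, and venine present → belide forms (Rx 5).
belide and nexol present → falane forms (Rx 3).
selate would need talane (Rx 2), but talane never forms.
falane: reached.
kyeide: reached.
Reached: falane and kyeide — 2 of the 3.

2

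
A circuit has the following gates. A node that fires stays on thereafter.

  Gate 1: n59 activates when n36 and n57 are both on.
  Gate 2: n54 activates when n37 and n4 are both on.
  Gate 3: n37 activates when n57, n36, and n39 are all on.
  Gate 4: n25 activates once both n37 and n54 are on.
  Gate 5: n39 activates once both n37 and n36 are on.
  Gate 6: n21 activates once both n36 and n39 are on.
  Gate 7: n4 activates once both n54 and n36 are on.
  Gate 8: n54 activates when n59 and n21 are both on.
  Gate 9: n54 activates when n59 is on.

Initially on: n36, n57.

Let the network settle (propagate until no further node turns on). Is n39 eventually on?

No

n39 would need n37 and n36 (Gate 5), but n37 never turns on.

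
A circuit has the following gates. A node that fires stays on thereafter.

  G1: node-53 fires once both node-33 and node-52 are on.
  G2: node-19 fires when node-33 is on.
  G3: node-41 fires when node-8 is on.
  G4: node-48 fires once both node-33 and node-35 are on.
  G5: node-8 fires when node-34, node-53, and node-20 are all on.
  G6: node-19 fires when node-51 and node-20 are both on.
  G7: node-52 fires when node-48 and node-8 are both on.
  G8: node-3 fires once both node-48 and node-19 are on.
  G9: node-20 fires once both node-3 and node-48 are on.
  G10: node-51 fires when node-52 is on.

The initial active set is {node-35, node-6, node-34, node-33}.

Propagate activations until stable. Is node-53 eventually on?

node-53 would need node-33 and node-52 (G1), but node-52 never turns on.

No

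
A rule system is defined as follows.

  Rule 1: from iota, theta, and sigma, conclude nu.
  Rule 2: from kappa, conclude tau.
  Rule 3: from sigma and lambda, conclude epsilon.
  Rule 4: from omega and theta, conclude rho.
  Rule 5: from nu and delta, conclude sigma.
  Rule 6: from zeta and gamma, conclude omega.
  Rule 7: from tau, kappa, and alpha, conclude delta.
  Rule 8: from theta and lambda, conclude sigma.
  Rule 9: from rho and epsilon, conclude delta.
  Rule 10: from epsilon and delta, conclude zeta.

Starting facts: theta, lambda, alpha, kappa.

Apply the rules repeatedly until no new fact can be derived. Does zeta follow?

Yes

kappa holds, so tau follows (Rule 2).
From theta and lambda, Rule 8 gives sigma.
From tau, kappa, and alpha, Rule 7 gives delta.
From sigma and lambda, Rule 3 gives epsilon.
epsilon and delta hold, so zeta follows (Rule 10).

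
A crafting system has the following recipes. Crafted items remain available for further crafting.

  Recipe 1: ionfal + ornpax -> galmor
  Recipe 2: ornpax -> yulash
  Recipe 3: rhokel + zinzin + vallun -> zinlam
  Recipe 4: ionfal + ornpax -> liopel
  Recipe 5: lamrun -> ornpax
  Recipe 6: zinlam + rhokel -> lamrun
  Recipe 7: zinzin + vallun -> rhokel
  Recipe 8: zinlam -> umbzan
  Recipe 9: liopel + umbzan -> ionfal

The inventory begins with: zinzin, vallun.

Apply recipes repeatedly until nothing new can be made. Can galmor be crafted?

No

galmor would need ionfal and ornpax (Recipe 1), but ionfal is never obtained.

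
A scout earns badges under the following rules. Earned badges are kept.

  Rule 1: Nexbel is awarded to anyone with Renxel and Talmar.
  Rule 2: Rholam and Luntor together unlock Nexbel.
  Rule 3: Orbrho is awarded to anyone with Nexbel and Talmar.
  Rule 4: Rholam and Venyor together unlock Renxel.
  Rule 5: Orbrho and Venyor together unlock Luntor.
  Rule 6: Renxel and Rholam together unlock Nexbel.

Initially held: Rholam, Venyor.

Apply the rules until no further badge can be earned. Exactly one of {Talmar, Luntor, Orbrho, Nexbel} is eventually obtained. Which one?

With Rholam and Venyor, Renxel is earned (Rule 4).
With Renxel and Rholam, Nexbel is earned (Rule 6).
Orbrho would need Nexbel and Talmar (Rule 3), but Talmar is never earned. No rule produces Talmar, and it is not given. Luntor would need Orbrho and Venyor (Rule 5), but Orbrho is never earned.

Nexbel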